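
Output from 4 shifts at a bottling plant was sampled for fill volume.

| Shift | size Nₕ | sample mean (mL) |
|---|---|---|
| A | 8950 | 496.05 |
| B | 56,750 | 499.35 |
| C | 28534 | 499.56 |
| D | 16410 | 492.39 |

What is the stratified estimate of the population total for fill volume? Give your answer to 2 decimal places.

Estimate total by summing Nₕ·x̄ₕ over strata.
8950·496.05 + 56750·499.35 + 28534·499.56 + 16410·492.39 = 4439647.5 + 28338112.5 + 14254445.04 + 8080119.9 = 55112324.94.

55112324.94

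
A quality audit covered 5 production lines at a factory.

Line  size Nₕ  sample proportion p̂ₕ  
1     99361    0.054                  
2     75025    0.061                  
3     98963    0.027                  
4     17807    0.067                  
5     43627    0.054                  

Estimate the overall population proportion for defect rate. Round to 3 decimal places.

N = 99361 + 75025 + 98963 + 17807 + 43627 = 334783.
Overall proportion = Σ (Nₕ/N)·p̂ₕ.
Σ Nₕp̂ₕ = 5365.494 + 4576.525 + 2672.001 + 1193.069 + 2355.858 = 16162.947.
16162.947 / 334783 = 0.04828... → 0.048.

0.048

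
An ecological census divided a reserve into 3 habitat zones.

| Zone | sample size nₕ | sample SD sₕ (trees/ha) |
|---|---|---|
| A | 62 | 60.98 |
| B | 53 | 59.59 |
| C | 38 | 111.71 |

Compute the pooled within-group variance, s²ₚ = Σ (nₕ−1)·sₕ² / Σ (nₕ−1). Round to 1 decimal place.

A: (62−1)·60.98² = 61·3718.5604 = 226832.1844
B: (53−1)·59.59² = 52·3550.9681 = 184650.3412
C: (38−1)·111.71² = 37·12479.1241 = 461727.5917
Numerator = 873210.1173; denominator = Σ(nₕ−1) = 150.
s²ₚ = 873210.1173/150 = 5821.401... → 5821.4.

5821.4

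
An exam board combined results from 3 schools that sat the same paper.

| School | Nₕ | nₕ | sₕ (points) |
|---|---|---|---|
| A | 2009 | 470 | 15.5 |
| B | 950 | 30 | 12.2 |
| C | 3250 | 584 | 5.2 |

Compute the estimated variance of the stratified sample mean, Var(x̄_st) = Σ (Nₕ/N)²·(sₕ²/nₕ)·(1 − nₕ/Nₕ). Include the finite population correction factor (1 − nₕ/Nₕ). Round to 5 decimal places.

0.16388

N = 6209. Term for each stratum: Wₕ²sₕ²/nₕ·(1−nₕ/Nₕ).
Var(x̄_st) = 0.04099593 + 0.11247772 + 0.01040624 = 0.16387990 → 0.16388.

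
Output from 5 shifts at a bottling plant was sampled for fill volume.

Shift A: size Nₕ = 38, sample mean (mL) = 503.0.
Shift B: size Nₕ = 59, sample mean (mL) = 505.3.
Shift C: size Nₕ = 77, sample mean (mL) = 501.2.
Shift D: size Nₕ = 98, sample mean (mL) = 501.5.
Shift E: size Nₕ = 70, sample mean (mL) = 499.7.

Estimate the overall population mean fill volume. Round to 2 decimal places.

501.89

x̄_st = (Σ Nₕx̄ₕ) / (Σ Nₕ) = (38·503.0 + 59·505.3 + 77·501.2 + 98·501.5 + 70·499.7) / 342
= 171645.1 / 342 = 501.8863... → 501.89.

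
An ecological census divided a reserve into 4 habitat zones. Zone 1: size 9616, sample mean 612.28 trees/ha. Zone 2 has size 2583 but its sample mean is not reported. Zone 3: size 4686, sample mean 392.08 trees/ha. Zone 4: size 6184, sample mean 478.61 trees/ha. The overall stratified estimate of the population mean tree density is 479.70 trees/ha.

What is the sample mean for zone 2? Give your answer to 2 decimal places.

N = 9616 + 2583 + 4686 + 6184 = 23069.
Overall total = μ·N = 479.70·23069 = 11066199.3.
Subtract the known strata: 9616·612.28 + 4686·392.08 + 6184·478.61 = 10684695.6.
Remaining total for zone 2: 11066199.3 − 10684695.6 = 381503.7.
Divide by its size: 381503.7 / 2583 = 147.6979... → 147.70.

147.70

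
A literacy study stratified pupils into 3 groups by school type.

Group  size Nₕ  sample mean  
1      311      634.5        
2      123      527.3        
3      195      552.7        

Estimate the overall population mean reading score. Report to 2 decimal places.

N = 311 + 123 + 195 = 629.
Weight each subgroup mean by Nₕ/N and sum.
Σ Nₕx̄ₕ = 311·634.5 + 123·527.3 + 195·552.7 = 197329.5 + 64857.9 + 107776.5 = 369963.9.
Divide by N: 369963.9 / 629 = 588.1779... → 588.18.

588.18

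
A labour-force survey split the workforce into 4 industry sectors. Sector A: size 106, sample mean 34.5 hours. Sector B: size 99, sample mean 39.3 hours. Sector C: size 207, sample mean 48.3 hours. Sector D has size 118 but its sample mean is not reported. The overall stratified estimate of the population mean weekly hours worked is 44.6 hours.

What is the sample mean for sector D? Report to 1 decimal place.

Σ Nₕx̄ₕ = N·μ, so 118·x̄_D = 530·44.6 − (106·34.5 + 99·39.3 + 207·48.3).
= 23638 − 17545.8 = 6092.2.
x̄_D = 6092.2 / 118 = 51.629... → 51.6.

51.6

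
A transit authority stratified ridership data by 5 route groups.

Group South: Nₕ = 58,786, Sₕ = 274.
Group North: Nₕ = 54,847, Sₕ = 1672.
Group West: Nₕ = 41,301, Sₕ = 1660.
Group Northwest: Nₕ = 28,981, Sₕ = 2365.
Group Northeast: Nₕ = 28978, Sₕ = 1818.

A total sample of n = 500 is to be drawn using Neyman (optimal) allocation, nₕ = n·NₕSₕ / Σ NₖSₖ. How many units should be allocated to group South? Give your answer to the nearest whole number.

27

South: NₕSₕ = 58786·274 = 16107364
North: NₕSₕ = 54847·1672 = 91704184
West: NₕSₕ = 41301·1660 = 68559660
Northwest: NₕSₕ = 28981·2365 = 68540065
Northeast: NₕSₕ = 28978·1818 = 52682004
Σ NₕSₕ = 297593277.
n_South = 500·16107364/297593277 = 27.063... → 27.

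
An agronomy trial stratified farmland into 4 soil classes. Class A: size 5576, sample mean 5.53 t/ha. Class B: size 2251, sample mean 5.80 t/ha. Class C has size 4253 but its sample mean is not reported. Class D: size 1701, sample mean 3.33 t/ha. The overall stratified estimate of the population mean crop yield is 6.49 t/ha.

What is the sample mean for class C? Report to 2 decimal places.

9.38

N = 5576 + 2251 + 4253 + 1701 = 13781.
Overall total = μ·N = 6.49·13781 = 89438.69.
Subtract the known strata: 5576·5.53 + 2251·5.80 + 1701·3.33 = 49555.41.
Remaining total for class C: 89438.69 − 49555.41 = 39883.28.
Divide by its size: 39883.28 / 4253 = 9.3777... → 9.38.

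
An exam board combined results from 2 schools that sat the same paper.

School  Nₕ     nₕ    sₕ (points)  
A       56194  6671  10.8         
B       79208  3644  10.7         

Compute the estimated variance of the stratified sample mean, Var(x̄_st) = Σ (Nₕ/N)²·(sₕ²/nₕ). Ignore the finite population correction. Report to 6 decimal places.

N = 135402; Wₕ = Nₕ/N.
school A: (56194/135402)²·10.8²/6671 = 0.003011524
school B: (79208/135402)²·10.7²/3644 = 0.010751700
Sum = 0.013763223 → 0.013763.

0.013763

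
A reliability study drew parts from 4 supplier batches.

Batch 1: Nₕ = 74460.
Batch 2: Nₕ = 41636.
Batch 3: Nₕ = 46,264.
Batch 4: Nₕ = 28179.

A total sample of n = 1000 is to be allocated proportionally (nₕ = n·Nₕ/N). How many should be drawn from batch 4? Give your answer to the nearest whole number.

148

Share of batch 4 = 28179/190539 = 0.14789.
Allocate 1000 × 0.14789 = 147.891... → 148.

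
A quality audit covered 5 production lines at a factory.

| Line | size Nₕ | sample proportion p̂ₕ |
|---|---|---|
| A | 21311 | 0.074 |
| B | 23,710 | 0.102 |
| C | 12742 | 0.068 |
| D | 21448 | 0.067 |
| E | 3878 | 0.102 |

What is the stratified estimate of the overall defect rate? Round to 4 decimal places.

0.0806

N = 21311 + 23710 + 12742 + 21448 + 3878 = 83089.
Overall proportion = Σ (Nₕ/N)·p̂ₕ.
Σ Nₕp̂ₕ = 1577.014 + 2418.42 + 866.456 + 1437.016 + 395.556 = 6694.462.
6694.462 / 83089 = 0.080570... → 0.0806.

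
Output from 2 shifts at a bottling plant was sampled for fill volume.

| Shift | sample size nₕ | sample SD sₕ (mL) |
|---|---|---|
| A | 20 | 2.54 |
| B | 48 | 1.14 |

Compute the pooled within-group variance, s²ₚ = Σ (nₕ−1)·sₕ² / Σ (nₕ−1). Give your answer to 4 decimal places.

2.7828

Degrees of freedom: 19 + 47 = 66.
Σ(nₕ−1)sₕ² = 19·6.4516 + 47·1.2996 = 183.6616.
s²ₚ = 183.6616 / 66 = 2.782752... → 2.7828.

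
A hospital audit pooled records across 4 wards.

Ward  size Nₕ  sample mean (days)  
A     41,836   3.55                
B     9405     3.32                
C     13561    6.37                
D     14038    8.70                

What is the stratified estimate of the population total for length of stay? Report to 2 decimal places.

388256.57

A: 41836·3.55 = 148517.8
B: 9405·3.32 = 31224.6
C: 13561·6.37 = 86383.57
D: 14038·8.70 = 122130.6
τ̂ = Σ Nₕx̄ₕ = 388256.57.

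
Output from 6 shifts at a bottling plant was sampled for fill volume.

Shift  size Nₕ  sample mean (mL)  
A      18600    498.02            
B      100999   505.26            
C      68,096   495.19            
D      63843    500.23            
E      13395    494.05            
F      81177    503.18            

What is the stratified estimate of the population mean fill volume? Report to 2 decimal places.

x̄_st = (Σ Nₕx̄ₕ) / (Σ Nₕ) = (18600·498.02 + 100999·505.26 + 68096·495.19 + 63843·500.23 + 13395·494.05 + 81177·503.18) / 346110
= 173415011.48 / 346110 = 501.0402... → 501.04.

501.04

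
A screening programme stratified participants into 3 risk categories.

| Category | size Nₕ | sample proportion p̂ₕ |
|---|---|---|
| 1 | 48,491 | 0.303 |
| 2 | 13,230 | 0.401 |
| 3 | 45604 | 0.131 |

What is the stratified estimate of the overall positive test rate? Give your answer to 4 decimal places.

0.2420

N = 48491 + 13230 + 45604 = 107325.
Overall proportion = Σ (Nₕ/N)·p̂ₕ.
Σ Nₕp̂ₕ = 14692.773 + 5305.23 + 5974.124 = 25972.127.
25972.127 / 107325 = 0.241995... → 0.2420.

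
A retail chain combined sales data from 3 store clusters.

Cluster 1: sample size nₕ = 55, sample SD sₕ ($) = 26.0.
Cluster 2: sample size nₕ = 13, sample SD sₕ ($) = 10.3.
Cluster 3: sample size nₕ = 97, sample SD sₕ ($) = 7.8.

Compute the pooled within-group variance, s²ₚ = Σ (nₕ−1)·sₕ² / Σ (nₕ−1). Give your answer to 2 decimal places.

269.25

Degrees of freedom: 54 + 12 + 96 = 162.
Σ(nₕ−1)sₕ² = 54·676 + 12·106.09 + 96·60.84 = 43617.72.
s²ₚ = 43617.72 / 162 = 269.2452... → 269.25.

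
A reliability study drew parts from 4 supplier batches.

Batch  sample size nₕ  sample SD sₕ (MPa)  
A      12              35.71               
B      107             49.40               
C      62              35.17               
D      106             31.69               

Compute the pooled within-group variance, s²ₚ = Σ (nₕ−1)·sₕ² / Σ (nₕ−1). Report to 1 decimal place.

1602.8

A: (12−1)·35.71² = 11·1275.2041 = 14027.2451
B: (107−1)·49.40² = 106·2440.36 = 258678.16
C: (62−1)·35.17² = 61·1236.9289 = 75452.6629
D: (106−1)·31.69² = 105·1004.2561 = 105446.8905
Numerator = 453604.9585; denominator = Σ(nₕ−1) = 283.
s²ₚ = 453604.9585/283 = 1602.844... → 1602.8.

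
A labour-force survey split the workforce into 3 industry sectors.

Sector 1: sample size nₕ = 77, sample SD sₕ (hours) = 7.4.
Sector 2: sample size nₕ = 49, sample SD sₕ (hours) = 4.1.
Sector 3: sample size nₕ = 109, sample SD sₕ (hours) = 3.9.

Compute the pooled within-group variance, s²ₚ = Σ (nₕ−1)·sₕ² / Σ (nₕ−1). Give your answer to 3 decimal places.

28.497

1: (77−1)·7.4² = 76·54.76 = 4161.76
2: (49−1)·4.1² = 48·16.81 = 806.88
3: (109−1)·3.9² = 108·15.21 = 1642.68
Numerator = 6611.32; denominator = Σ(nₕ−1) = 232.
s²ₚ = 6611.32/232 = 28.49707... → 28.497.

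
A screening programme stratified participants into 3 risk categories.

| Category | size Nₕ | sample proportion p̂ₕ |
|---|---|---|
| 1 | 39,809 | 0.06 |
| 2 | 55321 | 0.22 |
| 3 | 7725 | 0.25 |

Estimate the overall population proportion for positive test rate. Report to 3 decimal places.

0.160

N = 39809 + 55321 + 7725 = 102855.
Overall proportion = Σ (Nₕ/N)·p̂ₕ.
Σ Nₕp̂ₕ = 2388.54 + 12170.62 + 1931.25 = 16490.41.
16490.41 / 102855 = 0.16033... → 0.160.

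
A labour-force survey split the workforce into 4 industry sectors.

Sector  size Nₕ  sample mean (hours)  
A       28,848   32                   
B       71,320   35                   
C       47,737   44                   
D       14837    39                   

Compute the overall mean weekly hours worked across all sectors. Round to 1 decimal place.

37.5

N = 28848 + 71320 + 47737 + 14837 = 162742.
The stratified mean weights each stratum mean by its population share Nₕ/N.
Σ Nₕx̄ₕ = 28848·32 + 71320·35 + 47737·44 + 14837·39 = 923136 + 2496200 + 2100428 + 578643 = 6098407.
Divide by N: 6098407 / 162742 = 37.473... → 37.5.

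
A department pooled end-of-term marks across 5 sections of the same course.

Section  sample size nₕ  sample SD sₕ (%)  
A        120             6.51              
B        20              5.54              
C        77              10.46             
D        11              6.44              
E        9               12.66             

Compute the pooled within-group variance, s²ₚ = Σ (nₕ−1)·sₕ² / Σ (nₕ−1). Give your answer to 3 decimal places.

A: (120−1)·6.51² = 119·42.3801 = 5043.2319
B: (20−1)·5.54² = 19·30.6916 = 583.1404
C: (77−1)·10.46² = 76·109.4116 = 8315.2816
D: (11−1)·6.44² = 10·41.4736 = 414.736
E: (9−1)·12.66² = 8·160.2756 = 1282.2048
Numerator = 15638.5947; denominator = Σ(nₕ−1) = 232.
s²ₚ = 15638.5947/232 = 67.40774... → 67.408.

67.408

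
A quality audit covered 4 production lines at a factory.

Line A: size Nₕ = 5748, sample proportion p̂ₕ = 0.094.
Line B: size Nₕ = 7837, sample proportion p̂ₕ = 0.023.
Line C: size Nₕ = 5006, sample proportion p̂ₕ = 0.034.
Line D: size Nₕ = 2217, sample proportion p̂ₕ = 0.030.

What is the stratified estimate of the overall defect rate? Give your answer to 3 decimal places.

0.046

Wₕ = Nₕ/N with N = 20808: 0.2762, 0.3766, 0.2406, 0.1065.
p̂_st = 0.2762·0.094 + 0.3766·0.023 + 0.2406·0.034 + 0.1065·0.030 ≈ 0.04601... → 0.046.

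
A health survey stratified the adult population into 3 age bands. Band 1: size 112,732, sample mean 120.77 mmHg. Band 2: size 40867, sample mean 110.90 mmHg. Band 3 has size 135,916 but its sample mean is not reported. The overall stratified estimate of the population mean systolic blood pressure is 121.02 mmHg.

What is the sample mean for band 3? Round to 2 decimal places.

N = 112732 + 40867 + 135916 = 289515.
Overall total = μ·N = 121.02·289515 = 35037105.3.
Subtract the known strata: 112732·120.77 + 40867·110.90 = 18146793.94.
Remaining total for band 3: 35037105.3 − 18146793.94 = 16890311.36.
Divide by its size: 16890311.36 / 135916 = 124.2702... → 124.27.

124.27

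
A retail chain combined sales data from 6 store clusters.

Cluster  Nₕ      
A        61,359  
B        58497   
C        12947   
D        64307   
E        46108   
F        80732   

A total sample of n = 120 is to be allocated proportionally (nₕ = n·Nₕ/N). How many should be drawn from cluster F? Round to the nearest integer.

Share of cluster F = 80732/323950 = 0.24921.
Allocate 120 × 0.24921 = 29.905... → 30.

30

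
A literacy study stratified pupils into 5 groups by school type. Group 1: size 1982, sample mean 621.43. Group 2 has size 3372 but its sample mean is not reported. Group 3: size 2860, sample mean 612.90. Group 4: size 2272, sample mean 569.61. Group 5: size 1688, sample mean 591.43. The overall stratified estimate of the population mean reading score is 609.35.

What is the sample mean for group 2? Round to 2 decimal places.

N = 1982 + 3372 + 2860 + 2272 + 1688 = 12174.
Overall total = μ·N = 609.35·12174 = 7418226.9.
Subtract the known strata: 1982·621.43 + 2860·612.90 + 2272·569.61 + 1688·591.43 = 5277056.02.
Remaining total for group 2: 7418226.9 − 5277056.02 = 2141170.88.
Divide by its size: 2141170.88 / 3372 = 634.9854... → 634.99.

634.99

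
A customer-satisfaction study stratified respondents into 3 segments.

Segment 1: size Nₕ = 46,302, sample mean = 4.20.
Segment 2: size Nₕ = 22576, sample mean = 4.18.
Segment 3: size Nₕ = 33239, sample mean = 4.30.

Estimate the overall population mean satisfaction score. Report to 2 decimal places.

4.23

N = 46302 + 22576 + 33239 = 102117.
Overall mean = Σ (Nₕ/N)·x̄ₕ — weight by population share, not a simple average.
Σ Nₕx̄ₕ = 46302·4.20 + 22576·4.18 + 33239·4.30 = 194468.4 + 94367.68 + 142927.7 = 431763.78.
Divide by N: 431763.78 / 102117 = 4.2281... → 4.23.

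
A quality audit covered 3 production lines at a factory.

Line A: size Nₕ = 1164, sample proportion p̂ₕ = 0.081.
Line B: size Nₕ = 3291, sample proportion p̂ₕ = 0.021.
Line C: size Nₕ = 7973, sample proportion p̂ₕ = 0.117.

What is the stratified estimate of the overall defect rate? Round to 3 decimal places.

0.088

Wₕ = Nₕ/N with N = 12428: 0.0937, 0.2648, 0.6415.
p̂_st = 0.0937·0.081 + 0.2648·0.021 + 0.6415·0.117 ≈ 0.08821... → 0.088.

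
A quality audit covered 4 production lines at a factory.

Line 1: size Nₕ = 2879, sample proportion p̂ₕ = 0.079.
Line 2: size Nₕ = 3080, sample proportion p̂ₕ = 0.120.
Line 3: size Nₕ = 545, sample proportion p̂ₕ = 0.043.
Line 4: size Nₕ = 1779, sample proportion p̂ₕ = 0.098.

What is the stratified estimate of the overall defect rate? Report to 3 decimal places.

N = 2879 + 3080 + 545 + 1779 = 8283.
Overall proportion = Σ (Nₕ/N)·p̂ₕ.
Σ Nₕp̂ₕ = 227.441 + 369.6 + 23.435 + 174.342 = 794.818.
794.818 / 8283 = 0.09596... → 0.096.

0.096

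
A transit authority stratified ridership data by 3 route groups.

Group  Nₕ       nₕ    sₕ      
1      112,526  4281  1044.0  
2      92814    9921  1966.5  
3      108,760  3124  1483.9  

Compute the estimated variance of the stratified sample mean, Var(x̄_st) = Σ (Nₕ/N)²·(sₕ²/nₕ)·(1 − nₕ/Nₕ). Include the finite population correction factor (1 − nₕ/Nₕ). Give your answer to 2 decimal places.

N = 314100; Wₕ = Nₕ/N.
group 1: (112526/314100)²·1044.0²/4281·(1 − 4281/112526) = 31.43262
group 2: (92814/314100)²·1966.5²/9921·(1 − 9921/92814) = 30.39680
group 3: (108760/314100)²·1483.9²/3124·(1 − 3124/108760) = 82.08117
Sum = 143.91059 → 143.91.

143.91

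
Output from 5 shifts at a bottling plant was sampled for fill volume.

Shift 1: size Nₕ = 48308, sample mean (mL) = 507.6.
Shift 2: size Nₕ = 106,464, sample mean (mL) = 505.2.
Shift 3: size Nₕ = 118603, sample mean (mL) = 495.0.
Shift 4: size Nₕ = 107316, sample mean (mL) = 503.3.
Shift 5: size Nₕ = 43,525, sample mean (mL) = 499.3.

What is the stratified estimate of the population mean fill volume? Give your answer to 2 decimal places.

N = 48308 + 106464 + 118603 + 107316 + 43525 = 424216.
The stratified mean weights each stratum mean by its population share Nₕ/N.
Σ Nₕx̄ₕ = 48308·507.6 + 106464·505.2 + 118603·495.0 + 107316·503.3 + 43525·499.3 = 24521140.8 + 53785612.8 + 58708485 + 54012142.8 + 21732032.5 = 212759413.9.
Divide by N: 212759413.9 / 424216 = 501.5356... → 501.54.

501.54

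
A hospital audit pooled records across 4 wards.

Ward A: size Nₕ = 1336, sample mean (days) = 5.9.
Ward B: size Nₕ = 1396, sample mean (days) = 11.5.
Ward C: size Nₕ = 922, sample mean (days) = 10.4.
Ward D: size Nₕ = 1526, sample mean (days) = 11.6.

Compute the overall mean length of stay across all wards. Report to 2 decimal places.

9.89

N = 5180; weights Wₕ = Nₕ/N = (0.2579, 0.2695, 0.1780, 0.2946).
x̄_st = Σ Wₕ·x̄ₕ = 0.2579·5.9 + 0.2695·11.5 + 0.1780·10.4 + 0.2946·11.6 ≈ 9.8893...
→ 9.89.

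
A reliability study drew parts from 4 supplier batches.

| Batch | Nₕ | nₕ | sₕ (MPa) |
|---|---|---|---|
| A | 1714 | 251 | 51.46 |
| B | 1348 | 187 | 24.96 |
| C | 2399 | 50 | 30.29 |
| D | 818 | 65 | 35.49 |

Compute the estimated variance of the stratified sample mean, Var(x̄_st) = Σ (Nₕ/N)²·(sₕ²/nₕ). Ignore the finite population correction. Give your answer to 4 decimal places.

3.9472

N = 6279. Term for each stratum: Wₕ²sₕ²/nₕ.
Var(x̄_st) = 0.7861520 + 0.1535488 + 2.6786013 + 0.3288700 = 3.9471721 → 3.9472.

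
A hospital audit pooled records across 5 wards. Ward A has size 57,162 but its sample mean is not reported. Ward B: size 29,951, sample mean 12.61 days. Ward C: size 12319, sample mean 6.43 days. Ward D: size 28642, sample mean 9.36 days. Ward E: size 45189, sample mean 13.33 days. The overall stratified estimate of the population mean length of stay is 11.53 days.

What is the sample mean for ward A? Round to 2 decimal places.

Σ Nₕx̄ₕ = N·μ, so 57162·x̄_A = 173263·11.53 − (29951·12.61 + 12319·6.43 + 28642·9.36 + 45189·13.33).
= 1997722.39 − 1327351.77 = 670370.62.
x̄_A = 670370.62 / 57162 = 11.7276... → 11.73.

11.73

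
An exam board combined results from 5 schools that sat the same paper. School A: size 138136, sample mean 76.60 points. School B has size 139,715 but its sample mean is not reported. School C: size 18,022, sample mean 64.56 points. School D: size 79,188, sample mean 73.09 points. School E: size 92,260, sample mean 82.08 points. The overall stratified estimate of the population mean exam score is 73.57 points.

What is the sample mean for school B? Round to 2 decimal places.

66.39

N = 138136 + 139715 + 18022 + 79188 + 92260 = 467321.
Overall total = μ·N = 73.57·467321 = 34380805.97.
Subtract the known strata: 138136·76.60 + 18022·64.56 + 79188·73.09 + 92260·82.08 = 25105269.64.
Remaining total for school B: 34380805.97 − 25105269.64 = 9275536.33.
Divide by its size: 9275536.33 / 139715 = 66.3890... → 66.39.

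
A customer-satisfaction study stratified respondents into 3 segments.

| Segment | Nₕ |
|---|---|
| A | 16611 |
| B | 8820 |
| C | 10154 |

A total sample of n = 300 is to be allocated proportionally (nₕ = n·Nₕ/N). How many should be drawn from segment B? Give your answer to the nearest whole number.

N = 16611 + 8820 + 10154 = 35585.
n_B = 300·8820/35585 = 74.357... → 74.

74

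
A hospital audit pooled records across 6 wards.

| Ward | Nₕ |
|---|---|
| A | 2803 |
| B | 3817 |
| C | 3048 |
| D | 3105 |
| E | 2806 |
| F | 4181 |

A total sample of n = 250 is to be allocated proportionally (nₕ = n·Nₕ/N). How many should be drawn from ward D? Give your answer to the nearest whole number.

N = 2803 + 3817 + 3048 + 3105 + 2806 + 4181 = 19760.
n_D = 250·3105/19760 = 39.284... → 39.

39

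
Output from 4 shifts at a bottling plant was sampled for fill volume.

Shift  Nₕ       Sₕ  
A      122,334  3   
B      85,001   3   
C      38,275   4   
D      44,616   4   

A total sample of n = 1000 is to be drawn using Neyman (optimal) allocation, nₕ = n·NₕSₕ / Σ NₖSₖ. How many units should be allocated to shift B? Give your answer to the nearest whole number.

Σ NₕSₕ = 122334·3 + 85001·3 + 38275·4 + 44616·4 = 953569.
Share for B: 255003/953569 = 0.26742.
n_B = 1000 × 0.26742 = 267.420... → 267.

267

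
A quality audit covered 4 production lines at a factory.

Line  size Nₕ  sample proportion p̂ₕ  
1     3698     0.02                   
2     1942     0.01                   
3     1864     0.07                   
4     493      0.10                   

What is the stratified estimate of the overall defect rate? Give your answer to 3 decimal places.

Wₕ = Nₕ/N with N = 7997: 0.4624, 0.2428, 0.2331, 0.0616.
p̂_st = 0.4624·0.02 + 0.2428·0.01 + 0.2331·0.07 + 0.0616·0.10 ≈ 0.03416... → 0.034.

0.034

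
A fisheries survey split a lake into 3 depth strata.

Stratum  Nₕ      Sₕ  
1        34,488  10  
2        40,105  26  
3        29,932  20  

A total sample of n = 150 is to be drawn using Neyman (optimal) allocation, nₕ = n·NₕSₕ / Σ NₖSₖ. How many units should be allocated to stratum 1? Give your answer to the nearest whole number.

26

Σ NₕSₕ = 34488·10 + 40105·26 + 29932·20 = 1986250.
Share for 1: 344880/1986250 = 0.17363.
n_1 = 150 × 0.17363 = 26.045... → 26.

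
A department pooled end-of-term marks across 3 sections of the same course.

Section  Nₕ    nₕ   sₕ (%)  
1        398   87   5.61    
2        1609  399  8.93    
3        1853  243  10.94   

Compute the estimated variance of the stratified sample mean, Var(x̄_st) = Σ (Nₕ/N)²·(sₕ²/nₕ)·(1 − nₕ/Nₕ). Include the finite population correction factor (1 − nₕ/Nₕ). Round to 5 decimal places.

N = 3860; Wₕ = Nₕ/N.
section 1: (398/3860)²·5.61²/87·(1 − 87/398) = 0.00300521
section 2: (1609/3860)²·8.93²/399·(1 − 399/1609) = 0.02611541
section 3: (1853/3860)²·10.94²/243·(1 − 243/1853) = 0.09861774
Sum = 0.12773836 → 0.12774.

0.12774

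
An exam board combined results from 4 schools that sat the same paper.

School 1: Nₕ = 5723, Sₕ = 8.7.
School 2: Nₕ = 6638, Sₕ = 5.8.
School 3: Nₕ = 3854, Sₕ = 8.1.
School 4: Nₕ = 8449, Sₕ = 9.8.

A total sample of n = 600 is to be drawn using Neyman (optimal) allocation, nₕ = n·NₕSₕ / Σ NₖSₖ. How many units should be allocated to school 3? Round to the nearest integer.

93

Σ NₕSₕ = 5723·8.7 + 6638·5.8 + 3854·8.1 + 8449·9.8 = 202308.1.
Share for 3: 31217.4/202308.1 = 0.15431.
n_3 = 600 × 0.15431 = 92.584... → 93.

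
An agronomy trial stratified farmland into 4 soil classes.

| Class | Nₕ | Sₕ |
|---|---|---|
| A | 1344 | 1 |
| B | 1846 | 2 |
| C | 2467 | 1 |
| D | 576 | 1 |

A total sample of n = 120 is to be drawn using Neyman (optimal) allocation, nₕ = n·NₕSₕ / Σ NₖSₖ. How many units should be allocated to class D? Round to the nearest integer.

9

Σ NₕSₕ = 1344·1 + 1846·2 + 2467·1 + 576·1 = 8079.
Share for D: 576/8079 = 0.07130.
n_D = 120 × 0.07130 = 8.556... → 9.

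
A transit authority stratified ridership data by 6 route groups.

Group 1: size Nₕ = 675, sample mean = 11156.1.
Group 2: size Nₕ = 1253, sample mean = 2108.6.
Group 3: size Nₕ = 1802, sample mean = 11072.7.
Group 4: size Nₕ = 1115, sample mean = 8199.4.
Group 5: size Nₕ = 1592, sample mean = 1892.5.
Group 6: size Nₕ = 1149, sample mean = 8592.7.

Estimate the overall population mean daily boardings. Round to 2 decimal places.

6874.99

x̄_st = (Σ Nₕx̄ₕ) / (Σ Nₕ) = (675·11156.1 + 1253·2108.6 + 1802·11072.7 + 1115·8199.4 + 1592·1892.5 + 1149·8592.7) / 7586
= 52153652 / 7586 = 6874.9871... → 6874.99.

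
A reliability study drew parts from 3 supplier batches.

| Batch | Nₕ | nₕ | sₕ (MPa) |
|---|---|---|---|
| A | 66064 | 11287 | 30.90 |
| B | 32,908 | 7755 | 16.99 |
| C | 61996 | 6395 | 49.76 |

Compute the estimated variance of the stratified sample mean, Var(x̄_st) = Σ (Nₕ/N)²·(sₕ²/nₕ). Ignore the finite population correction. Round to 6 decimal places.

N = 160968. Term for each stratum: Wₕ²sₕ²/nₕ.
Var(x̄_st) = 0.014249154 + 0.001555711 + 0.057433917 = 0.073238782 → 0.073239.

0.073239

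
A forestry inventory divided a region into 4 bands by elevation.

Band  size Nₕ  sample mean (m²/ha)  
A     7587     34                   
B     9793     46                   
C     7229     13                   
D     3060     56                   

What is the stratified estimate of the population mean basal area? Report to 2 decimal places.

35.19

x̄_st = (Σ Nₕx̄ₕ) / (Σ Nₕ) = (7587·34 + 9793·46 + 7229·13 + 3060·56) / 27669
= 973773 / 27669 = 35.1936... → 35.19.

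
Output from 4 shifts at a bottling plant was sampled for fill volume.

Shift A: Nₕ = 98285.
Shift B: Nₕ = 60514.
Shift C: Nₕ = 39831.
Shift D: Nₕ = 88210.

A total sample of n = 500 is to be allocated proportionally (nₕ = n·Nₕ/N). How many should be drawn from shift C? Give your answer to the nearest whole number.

69

N = 98285 + 60514 + 39831 + 88210 = 286840.
n_C = 500·39831/286840 = 69.431... → 69.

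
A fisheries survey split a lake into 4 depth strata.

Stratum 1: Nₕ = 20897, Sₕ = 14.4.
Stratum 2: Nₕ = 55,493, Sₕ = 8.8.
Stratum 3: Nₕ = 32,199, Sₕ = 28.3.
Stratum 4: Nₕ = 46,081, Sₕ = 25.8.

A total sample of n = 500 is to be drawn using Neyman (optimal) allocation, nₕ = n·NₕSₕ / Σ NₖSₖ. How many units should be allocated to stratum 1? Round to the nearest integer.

52

1: NₕSₕ = 20897·14.4 = 300916.8
2: NₕSₕ = 55493·8.8 = 488338.4
3: NₕSₕ = 32199·28.3 = 911231.7
4: NₕSₕ = 46081·25.8 = 1188889.8
Σ NₕSₕ = 2889376.7.
n_1 = 500·300916.8/2889376.7 = 52.073... → 52.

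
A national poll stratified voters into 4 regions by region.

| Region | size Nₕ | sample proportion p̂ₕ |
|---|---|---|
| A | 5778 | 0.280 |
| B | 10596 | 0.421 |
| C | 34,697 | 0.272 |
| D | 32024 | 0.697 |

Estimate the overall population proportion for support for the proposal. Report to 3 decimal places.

0.455

Wₕ = Nₕ/N with N = 83095: 0.0695, 0.1275, 0.4176, 0.3854.
p̂_st = 0.0695·0.280 + 0.1275·0.421 + 0.4176·0.272 + 0.3854·0.697 ≈ 0.45535... → 0.455.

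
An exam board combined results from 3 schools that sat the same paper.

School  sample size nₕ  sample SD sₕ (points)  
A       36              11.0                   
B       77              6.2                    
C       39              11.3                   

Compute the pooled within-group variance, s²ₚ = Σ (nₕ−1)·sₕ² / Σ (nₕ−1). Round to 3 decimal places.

80.595

Degrees of freedom: 35 + 76 + 38 = 149.
Σ(nₕ−1)sₕ² = 35·121 + 76·38.44 + 38·127.69 = 12008.66.
s²ₚ = 12008.66 / 149 = 80.59503... → 80.595.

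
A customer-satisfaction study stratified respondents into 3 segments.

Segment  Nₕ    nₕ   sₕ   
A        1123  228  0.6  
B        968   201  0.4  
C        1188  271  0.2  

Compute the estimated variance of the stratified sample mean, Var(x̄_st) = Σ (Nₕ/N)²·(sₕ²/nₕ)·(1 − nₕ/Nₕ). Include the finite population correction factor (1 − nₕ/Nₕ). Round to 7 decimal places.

0.0002175

N = 3279. Term for each stratum: Wₕ²sₕ²/nₕ·(1−nₕ/Nₕ).
Var(x̄_st) = 0.0001476004 + 0.0000549682 + 0.0000149552 = 0.0002175239 → 0.0002175.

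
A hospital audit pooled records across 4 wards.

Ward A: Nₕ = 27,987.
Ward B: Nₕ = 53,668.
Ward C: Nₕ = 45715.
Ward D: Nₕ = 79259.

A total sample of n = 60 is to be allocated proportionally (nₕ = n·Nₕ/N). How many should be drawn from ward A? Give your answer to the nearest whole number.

N = 27987 + 53668 + 45715 + 79259 = 206629.
n_A = 60·27987/206629 = 8.127... → 8.

8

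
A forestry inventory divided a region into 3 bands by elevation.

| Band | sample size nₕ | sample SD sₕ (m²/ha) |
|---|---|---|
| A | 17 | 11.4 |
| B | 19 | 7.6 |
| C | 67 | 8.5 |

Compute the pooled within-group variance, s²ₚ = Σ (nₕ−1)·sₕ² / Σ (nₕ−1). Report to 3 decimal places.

78.875

A: (17−1)·11.4² = 16·129.96 = 2079.36
B: (19−1)·7.6² = 18·57.76 = 1039.68
C: (67−1)·8.5² = 66·72.25 = 4768.5
Numerator = 7887.54; denominator = Σ(nₕ−1) = 100.
s²ₚ = 7887.54/100 = 78.8754 → 78.875.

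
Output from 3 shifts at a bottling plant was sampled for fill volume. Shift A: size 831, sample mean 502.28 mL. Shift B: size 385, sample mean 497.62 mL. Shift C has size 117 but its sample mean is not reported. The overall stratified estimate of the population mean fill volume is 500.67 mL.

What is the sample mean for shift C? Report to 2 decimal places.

499.27

Σ Nₕx̄ₕ = N·μ, so 117·x̄_C = 1333·500.67 − (831·502.28 + 385·497.62).
= 667393.11 − 608978.38 = 58414.73.
x̄_C = 58414.73 / 117 = 499.2712... → 499.27.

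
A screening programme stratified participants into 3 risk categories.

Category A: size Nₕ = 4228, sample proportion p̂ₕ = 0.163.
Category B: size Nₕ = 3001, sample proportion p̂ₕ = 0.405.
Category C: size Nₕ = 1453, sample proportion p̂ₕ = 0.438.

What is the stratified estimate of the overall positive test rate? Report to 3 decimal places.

0.293

N = 4228 + 3001 + 1453 = 8682.
Overall proportion = Σ (Nₕ/N)·p̂ₕ.
Σ Nₕp̂ₕ = 689.164 + 1215.405 + 636.414 = 2540.983.
2540.983 / 8682 = 0.29267... → 0.293.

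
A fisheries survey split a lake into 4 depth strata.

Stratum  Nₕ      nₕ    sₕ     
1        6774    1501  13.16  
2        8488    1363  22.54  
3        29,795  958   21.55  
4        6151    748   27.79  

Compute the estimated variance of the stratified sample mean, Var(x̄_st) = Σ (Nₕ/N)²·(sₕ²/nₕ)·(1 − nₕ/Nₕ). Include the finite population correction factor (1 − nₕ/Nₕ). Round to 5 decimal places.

0.18209

N = 51208; Wₕ = Nₕ/N.
stratum 1: (6774/51208)²·13.16²/1501·(1 − 1501/6774) = 0.00157166
stratum 2: (8488/51208)²·22.54²/1363·(1 − 1363/8488) = 0.00859660
stratum 3: (29795/51208)²·21.55²/958·(1 − 958/29795) = 0.15883525
stratum 4: (6151/51208)²·27.79²/748·(1 − 748/6151) = 0.01308521
Sum = 0.18208871 → 0.18209.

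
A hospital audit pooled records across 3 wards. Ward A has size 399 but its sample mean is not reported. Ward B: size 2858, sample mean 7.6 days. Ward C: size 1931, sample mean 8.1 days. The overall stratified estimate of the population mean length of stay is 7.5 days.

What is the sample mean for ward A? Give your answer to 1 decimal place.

Σ Nₕx̄ₕ = N·μ, so 399·x̄_A = 5188·7.5 − (2858·7.6 + 1931·8.1).
= 38910 − 37361.9 = 1548.1.
x̄_A = 1548.1 / 399 = 3.880... → 3.9.

3.9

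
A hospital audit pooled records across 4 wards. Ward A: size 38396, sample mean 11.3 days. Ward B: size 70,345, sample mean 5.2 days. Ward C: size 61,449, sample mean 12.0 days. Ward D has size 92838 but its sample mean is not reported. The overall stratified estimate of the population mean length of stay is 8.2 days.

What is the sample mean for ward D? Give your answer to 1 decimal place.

6.7

N = 38396 + 70345 + 61449 + 92838 = 263028.
Overall total = μ·N = 8.2·263028 = 2156829.6.
Subtract the known strata: 38396·11.3 + 70345·5.2 + 61449·12.0 = 1537056.8.
Remaining total for ward D: 2156829.6 − 1537056.8 = 619772.8.
Divide by its size: 619772.8 / 92838 = 6.676... → 6.7.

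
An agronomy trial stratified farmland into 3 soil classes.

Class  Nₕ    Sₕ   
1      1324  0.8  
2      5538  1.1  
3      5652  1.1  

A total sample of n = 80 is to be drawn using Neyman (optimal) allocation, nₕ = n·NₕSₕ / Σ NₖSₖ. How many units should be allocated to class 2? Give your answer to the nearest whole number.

36

1: NₕSₕ = 1324·0.8 = 1059.2
2: NₕSₕ = 5538·1.1 = 6091.8
3: NₕSₕ = 5652·1.1 = 6217.2
Σ NₕSₕ = 13368.2.
n_2 = 80·6091.8/13368.2 = 36.455... → 36.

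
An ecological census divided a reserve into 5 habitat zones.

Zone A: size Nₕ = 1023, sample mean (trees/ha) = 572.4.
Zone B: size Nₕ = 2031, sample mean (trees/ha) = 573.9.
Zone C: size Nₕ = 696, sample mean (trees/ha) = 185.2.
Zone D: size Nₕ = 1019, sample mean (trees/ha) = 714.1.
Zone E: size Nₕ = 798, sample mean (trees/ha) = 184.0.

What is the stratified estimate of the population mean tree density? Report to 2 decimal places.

494.80

N = 1023 + 2031 + 696 + 1019 + 798 = 5567.
Weight each subgroup mean by Nₕ/N and sum.
Σ Nₕx̄ₕ = 1023·572.4 + 2031·573.9 + 696·185.2 + 1019·714.1 + 798·184.0 = 585565.2 + 1165590.9 + 128899.2 + 727667.9 + 146832 = 2754555.2.
Divide by N: 2754555.2 / 5567 = 494.8006... → 494.80.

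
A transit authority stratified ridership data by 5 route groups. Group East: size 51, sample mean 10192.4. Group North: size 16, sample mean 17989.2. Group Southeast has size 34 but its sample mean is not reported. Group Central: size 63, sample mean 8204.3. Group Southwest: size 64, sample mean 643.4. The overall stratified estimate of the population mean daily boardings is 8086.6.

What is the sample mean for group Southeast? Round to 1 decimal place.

Σ Nₕx̄ₕ = N·μ, so 34·x̄_Southeast = 228·8086.6 − (51·10192.4 + 16·17989.2 + 63·8204.3 + 64·643.4).
= 1843744.8 − 1365688.1 = 478056.7.
x̄_Southeast = 478056.7 / 34 = 14060.491... → 14060.5.

14060.5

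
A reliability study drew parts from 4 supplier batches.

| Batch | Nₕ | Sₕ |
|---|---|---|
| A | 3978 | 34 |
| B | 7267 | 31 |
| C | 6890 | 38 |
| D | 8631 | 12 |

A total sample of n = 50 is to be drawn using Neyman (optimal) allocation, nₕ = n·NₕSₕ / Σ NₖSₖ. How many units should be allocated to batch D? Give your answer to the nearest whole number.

7

A: NₕSₕ = 3978·34 = 135252
B: NₕSₕ = 7267·31 = 225277
C: NₕSₕ = 6890·38 = 261820
D: NₕSₕ = 8631·12 = 103572
Σ NₕSₕ = 725921.
n_D = 50·103572/725921 = 7.134... → 7.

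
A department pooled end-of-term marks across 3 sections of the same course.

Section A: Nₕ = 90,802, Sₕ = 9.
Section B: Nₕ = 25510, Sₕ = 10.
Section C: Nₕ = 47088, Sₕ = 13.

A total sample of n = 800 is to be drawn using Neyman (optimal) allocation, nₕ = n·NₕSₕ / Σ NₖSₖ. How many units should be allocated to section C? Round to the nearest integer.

291

Σ NₕSₕ = 90802·9 + 25510·10 + 47088·13 = 1684462.
Share for C: 612144/1684462 = 0.36341.
n_C = 800 × 0.36341 = 290.725... → 291.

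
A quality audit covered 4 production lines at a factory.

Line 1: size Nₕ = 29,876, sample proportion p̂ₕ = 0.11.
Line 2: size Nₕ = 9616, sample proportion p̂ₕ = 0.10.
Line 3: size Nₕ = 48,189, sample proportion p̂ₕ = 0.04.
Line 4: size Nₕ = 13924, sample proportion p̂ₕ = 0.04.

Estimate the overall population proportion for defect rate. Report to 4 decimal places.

0.0663

Wₕ = Nₕ/N with N = 101605: 0.2940, 0.0946, 0.4743, 0.1370.
p̂_st = 0.2940·0.11 + 0.0946·0.10 + 0.4743·0.04 + 0.1370·0.04 ≈ 0.066261... → 0.0663.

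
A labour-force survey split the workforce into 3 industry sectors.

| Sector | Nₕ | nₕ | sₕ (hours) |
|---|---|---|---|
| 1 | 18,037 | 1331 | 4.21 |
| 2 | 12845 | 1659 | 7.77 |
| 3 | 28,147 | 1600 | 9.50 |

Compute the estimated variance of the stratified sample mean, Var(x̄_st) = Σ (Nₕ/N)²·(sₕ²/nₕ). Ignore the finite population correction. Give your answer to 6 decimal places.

N = 59029; Wₕ = Nₕ/N.
sector 1: (18037/59029)²·4.21²/1331 = 0.001243323
sector 2: (12845/59029)²·7.77²/1659 = 0.001723189
sector 3: (28147/59029)²·9.50²/1600 = 0.012825095
Sum = 0.015791608 → 0.015792.

0.015792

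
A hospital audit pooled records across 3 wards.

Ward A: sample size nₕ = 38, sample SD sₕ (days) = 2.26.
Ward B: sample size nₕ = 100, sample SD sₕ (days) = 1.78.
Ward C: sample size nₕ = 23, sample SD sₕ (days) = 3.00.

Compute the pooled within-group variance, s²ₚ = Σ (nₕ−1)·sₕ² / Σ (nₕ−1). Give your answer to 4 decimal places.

4.4345

Degrees of freedom: 37 + 99 + 22 = 158.
Σ(nₕ−1)sₕ² = 37·5.1076 + 99·3.1684 + 22·9 = 700.6528.
s²ₚ = 700.6528 / 158 = 4.434511... → 4.4345.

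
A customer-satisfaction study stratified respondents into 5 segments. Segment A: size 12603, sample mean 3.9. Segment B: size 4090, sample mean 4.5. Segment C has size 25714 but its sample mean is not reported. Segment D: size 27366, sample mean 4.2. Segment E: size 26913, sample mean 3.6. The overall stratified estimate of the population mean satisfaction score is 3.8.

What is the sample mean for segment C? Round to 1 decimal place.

Σ Nₕx̄ₕ = N·μ, so 25714·x̄_C = 96686·3.8 − (12603·3.9 + 4090·4.5 + 27366·4.2 + 26913·3.6).
= 367406.8 − 279380.7 = 88026.1.
x̄_C = 88026.1 / 25714 = 3.423... → 3.4.

3.4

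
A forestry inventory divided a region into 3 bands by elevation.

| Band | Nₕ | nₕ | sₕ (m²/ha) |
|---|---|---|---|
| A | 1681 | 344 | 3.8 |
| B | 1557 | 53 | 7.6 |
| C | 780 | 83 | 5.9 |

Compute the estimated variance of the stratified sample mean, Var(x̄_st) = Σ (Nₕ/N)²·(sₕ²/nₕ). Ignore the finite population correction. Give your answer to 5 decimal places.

N = 4018. Term for each stratum: Wₕ²sₕ²/nₕ.
Var(x̄_st) = 0.00734724 + 0.16364724 + 0.01580503 = 0.18679951 → 0.18680.

0.18680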